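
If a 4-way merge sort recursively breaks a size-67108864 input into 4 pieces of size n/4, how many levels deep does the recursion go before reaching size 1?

For divide and conquer with division factor 4:

Problem sizes at each level:
Level 0: 67108864
Level 1: 16777216
Level 2: 4194304
Level 3: 1048576
Level 4: 262144
Level 5: 65536
Level 6: 16384
Level 7: 4096
Level 8: 1024
Level 9: 256
Level 10: 64
Level 11: 16
Level 12: 4
Level 13: 1

The root is level 0 and the size-1 base case is level 13 (the tree spans levels 0 through 13, i.e. 14 levels counting the root), so the depth is the number of divisions: log_4(67108864) = 13

The recursion tree depth is log_4(67108864) = 13. At each level, the problem size is divided by 4, so it takes 13 divisions to reduce to a base case of size 1. The algorithm makes 4 recursive calls at each level.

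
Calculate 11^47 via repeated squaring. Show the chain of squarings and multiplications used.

Computing 11^47 by squaring (build up from 11^1; each line after the first costs one multiplication):

11^1 = 11
11^2 = (11^1)^2 = 11^2 = 121
11^4 = (11^2)^2 = 121^2 = 14641
11^5 = 11 * 11^4 = 11 * 14641 = 161051
11^10 = (11^5)^2 = 161051^2 = 25937424601
11^11 = 11 * 11^10 = 11 * 25937424601 = 285311670611
11^22 = (11^11)^2 = 285311670611^2 = 81402749386839761113321
11^23 = 11 * 11^22 = 11 * 81402749386839761113321 = 895430243255237372246531
11^46 = (11^23)^2 = 895430243255237372246531^2 = 801795320536133573571931534665380233173841533961
11^47 = 11 * 11^46 = 11 * 801795320536133573571931534665380233173841533961 = 8819748525897469309291246881319182564912256873571

Result: 8819748525897469309291246881319182564912256873571
Multiplications needed: 9 (9 lines after 11^1)

11^47 = 8819748525897469309291246881319182564912256873571. Using exponentiation by squaring, this requires 9 multiplications. The key idea: if the exponent is even, square the half-power; if odd, multiply by the base once.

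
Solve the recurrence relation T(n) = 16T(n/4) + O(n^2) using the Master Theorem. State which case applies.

Master Theorem for T(n) = 16T(n/4) + O(n^2):

a = 16, b = 4, c = 2
log_b(a) = log_4(16) = 2.0000

Case 2: c = 2 = log_4(16) = 2.0000
T(n) = O(n^2 log n) = O(n^2 log n)

For T(n) = 16T(n/4) + O(n^2): log_4(16) = 2.0000. This is Case 2 of the Master Theorem (c = log_b(a), equal work at all levels), giving O(n^2 log n).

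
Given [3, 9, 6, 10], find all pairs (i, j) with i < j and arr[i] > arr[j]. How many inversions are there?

Finding inversions in [3, 9, 6, 10]:

(1, 2): arr[1]=9 > arr[2]=6

Total inversions: 1

The array has 1 inversion(s): (1,2). Each pair (i,j) satisfies i < j and arr[i] > arr[j].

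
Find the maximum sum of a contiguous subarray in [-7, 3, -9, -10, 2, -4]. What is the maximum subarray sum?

Using Kadane's algorithm on [-7, 3, -9, -10, 2, -4]:

Scanning through the array:
Position 1 (value 3): max_ending_here = 3, max_so_far = 3
Position 2 (value -9): max_ending_here = -6, max_so_far = 3
Position 3 (value -10): max_ending_here = -10, max_so_far = 3
Position 4 (value 2): max_ending_here = 2, max_so_far = 3
Position 5 (value -4): max_ending_here = -2, max_so_far = 3

Maximum subarray: [3]
Maximum sum: 3

The maximum subarray is [3] with sum 3. This subarray runs from index 1 to index 1.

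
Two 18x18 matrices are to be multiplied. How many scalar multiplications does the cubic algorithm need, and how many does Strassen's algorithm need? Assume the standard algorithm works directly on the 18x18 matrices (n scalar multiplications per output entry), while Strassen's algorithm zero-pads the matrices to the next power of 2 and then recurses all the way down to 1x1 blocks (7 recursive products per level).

Matrix multiplication for 18x18 matrices:

Strassen's algorithm requires power-of-2 dimensions. Pad 18x18 to 32x32 (next power of 2).

Standard algorithm: 18^3 = 5832 multiplications
Strassen's algorithm: 7^(log2(32)) = 7^5 = 16807 multiplications
Difference: 5832 - 16807 = -10975 (Strassen uses MORE here due to padding overhead — for small or just-over-power-of-2 n, padding can outweigh the per-level savings)

Standard: 5832 multiplications (18^3). Strassen: 16807 multiplications (7^5, after padding to 32x32). Strassen reduces 8 recursive multiplications to 7 at each level.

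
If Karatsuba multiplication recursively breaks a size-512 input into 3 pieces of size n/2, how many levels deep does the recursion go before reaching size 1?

For divide and conquer with division factor 2:

Problem sizes at each level:
Level 0: 512
Level 1: 256
Level 2: 128
Level 3: 64
Level 4: 32
Level 5: 16
Level 6: 8
Level 7: 4
Level 8: 2
Level 9: 1

The root is level 0 and the size-1 base case is level 9 (the tree spans levels 0 through 9, i.e. 10 levels counting the root), so the depth is the number of divisions: log_2(512) = 9

The recursion tree depth is log_2(512) = 9. At each level, the problem size is divided by 2, so it takes 9 divisions to reduce to a base case of size 1. The algorithm makes 3 recursive calls at each level.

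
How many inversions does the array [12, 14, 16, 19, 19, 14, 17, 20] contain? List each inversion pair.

Finding inversions in [12, 14, 16, 19, 19, 14, 17, 20]:

(2, 5): arr[2]=16 > arr[5]=14
(3, 5): arr[3]=19 > arr[5]=14
(3, 6): arr[3]=19 > arr[6]=17
(4, 5): arr[4]=19 > arr[5]=14
(4, 6): arr[4]=19 > arr[6]=17

Total inversions: 5

The array has 5 inversion(s): (2,5), (3,5), (3,6), (4,5), (4,6). Each pair (i,j) satisfies i < j and arr[i] > arr[j].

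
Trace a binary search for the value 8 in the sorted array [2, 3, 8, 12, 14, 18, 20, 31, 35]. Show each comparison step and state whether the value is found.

Binary search for 8 in [2, 3, 8, 12, 14, 18, 20, 31, 35]:

lo=0, hi=8, mid=4, arr[mid]=14 -> 14 > 8, search left half
lo=0, hi=3, mid=1, arr[mid]=3 -> 3 < 8, search right half
lo=2, hi=3, mid=2, arr[mid]=8 -> Found target at index 2!

Binary search finds 8 at index 2 after 3 comparisons. The search repeatedly halves the search space by comparing with the middle element.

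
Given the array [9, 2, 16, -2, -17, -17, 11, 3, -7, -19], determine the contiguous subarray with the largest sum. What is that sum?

Using Kadane's algorithm on [9, 2, 16, -2, -17, -17, 11, 3, -7, -19]:

Scanning through the array:
Position 1 (value 2): max_ending_here = 11, max_so_far = 11
Position 2 (value 16): max_ending_here = 27, max_so_far = 27
Position 3 (value -2): max_ending_here = 25, max_so_far = 27
Position 4 (value -17): max_ending_here = 8, max_so_far = 27
Position 5 (value -17): max_ending_here = -9, max_so_far = 27
Position 6 (value 11): max_ending_here = 11, max_so_far = 27
Position 7 (value 3): max_ending_here = 14, max_so_far = 27
Position 8 (value -7): max_ending_here = 7, max_so_far = 27
Position 9 (value -19): max_ending_here = -12, max_so_far = 27

Maximum subarray: [9, 2, 16]
Maximum sum: 27

The maximum subarray is [9, 2, 16] with sum 27. This subarray runs from index 0 to index 2.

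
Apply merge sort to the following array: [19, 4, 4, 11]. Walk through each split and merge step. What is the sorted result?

Merge sort trace:

Split: [19, 4, 4, 11] -> [19, 4] and [4, 11]
  Split: [19, 4] -> [19] and [4]
  Merge: [19] + [4] -> [4, 19]
  Split: [4, 11] -> [4] and [11]
  Merge: [4] + [11] -> [4, 11]
Merge: [4, 19] + [4, 11] -> [4, 4, 11, 19]

Final sorted array: [4, 4, 11, 19]

The merge sort proceeds by recursively splitting the array and merging sorted halves.
After all merges, the sorted array is [4, 4, 11, 19].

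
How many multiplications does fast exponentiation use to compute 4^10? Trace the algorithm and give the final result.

Computing 4^10 by squaring (build up from 4^1; each line after the first costs one multiplication):

4^1 = 4
4^2 = (4^1)^2 = 4^2 = 16
4^4 = (4^2)^2 = 16^2 = 256
4^5 = 4 * 4^4 = 4 * 256 = 1024
4^10 = (4^5)^2 = 1024^2 = 1048576

Result: 1048576
Multiplications needed: 4 (4 lines after 4^1)

4^10 = 1048576. Using exponentiation by squaring, this requires 4 multiplications. The key idea: if the exponent is even, square the half-power; if odd, multiply by the base once.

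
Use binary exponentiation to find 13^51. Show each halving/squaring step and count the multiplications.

Computing 13^51 by squaring (build up from 13^1; each line after the first costs one multiplication):

13^1 = 13
13^2 = (13^1)^2 = 13^2 = 169
13^3 = 13 * 13^2 = 13 * 169 = 2197
13^6 = (13^3)^2 = 2197^2 = 4826809
13^12 = (13^6)^2 = 4826809^2 = 23298085122481
13^24 = (13^12)^2 = 23298085122481^2 = 542800770374370512771595361
13^25 = 13 * 13^24 = 13 * 542800770374370512771595361 = 7056410014866816666030739693
13^50 = (13^25)^2 = 7056410014866816666030739693^2 = 49792922297912707801714181535533618316401192004725734249
13^51 = 13 * 13^50 = 13 * 49792922297912707801714181535533618316401192004725734249 = 647307989872865201422284359961937038113215496061434545237

Result: 647307989872865201422284359961937038113215496061434545237
Multiplications needed: 8 (8 lines after 13^1)

13^51 = 647307989872865201422284359961937038113215496061434545237. Using exponentiation by squaring, this requires 8 multiplications. The key idea: if the exponent is even, square the half-power; if odd, multiply by the base once.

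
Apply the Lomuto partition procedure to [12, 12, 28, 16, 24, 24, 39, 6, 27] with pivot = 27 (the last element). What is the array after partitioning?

Lomuto partition with pivot = 27:

Initial array: [12, 12, 28, 16, 24, 24, 39, 6, 27]

arr[0]=12 <= 27: swap with position 0, array becomes [12, 12, 28, 16, 24, 24, 39, 6, 27]
arr[1]=12 <= 27: swap with position 1, array becomes [12, 12, 28, 16, 24, 24, 39, 6, 27]
arr[2]=28 > 27: no swap
arr[3]=16 <= 27: swap with position 2, array becomes [12, 12, 16, 28, 24, 24, 39, 6, 27]
arr[4]=24 <= 27: swap with position 3, array becomes [12, 12, 16, 24, 28, 24, 39, 6, 27]
arr[5]=24 <= 27: swap with position 4, array becomes [12, 12, 16, 24, 24, 28, 39, 6, 27]
arr[6]=39 > 27: no swap
arr[7]=6 <= 27: swap with position 5, array becomes [12, 12, 16, 24, 24, 6, 39, 28, 27]

Place pivot at position 6: [12, 12, 16, 24, 24, 6, 27, 28, 39]
Pivot position: 6

After partitioning with pivot 27, the array becomes [12, 12, 16, 24, 24, 6, 27, 28, 39]. The pivot is placed at index 6. All elements to the left of the pivot are <= 27, and all elements to the right are > 27.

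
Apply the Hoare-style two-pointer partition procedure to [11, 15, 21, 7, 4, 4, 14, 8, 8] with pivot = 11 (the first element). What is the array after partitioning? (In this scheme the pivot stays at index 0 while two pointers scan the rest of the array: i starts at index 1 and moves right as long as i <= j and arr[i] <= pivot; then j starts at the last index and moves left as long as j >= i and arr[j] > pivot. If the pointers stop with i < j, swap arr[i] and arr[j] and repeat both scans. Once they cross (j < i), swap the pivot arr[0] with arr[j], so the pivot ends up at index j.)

Hoare-style two-pointer partition with pivot = 11:

Initial array: [11, 15, 21, 7, 4, 4, 14, 8, 8]

Pointers start at i = 1, j = 8.
i stops at index 1 (arr[1]=15 > 11), j stops at index 8 (arr[8]=8 <= 11): swap arr[1] and arr[8], array becomes [11, 8, 21, 7, 4, 4, 14, 8, 15]
i stops at index 2 (arr[2]=21 > 11), j stops at index 7 (arr[7]=8 <= 11): swap arr[2] and arr[7], array becomes [11, 8, 8, 7, 4, 4, 14, 21, 15]
i ends at 6, j ends at 5: the pointers have crossed (j < i), so scanning stops.

Swap pivot arr[0] with arr[5] to place pivot at position 5: [4, 8, 8, 7, 4, 11, 14, 21, 15]
Pivot position: 5

After partitioning with pivot 11, the array becomes [4, 8, 8, 7, 4, 11, 14, 21, 15]. The pivot is placed at index 5. All elements to the left of the pivot are <= 11, and all elements to the right are > 11.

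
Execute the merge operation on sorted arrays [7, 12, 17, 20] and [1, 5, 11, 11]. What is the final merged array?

Merging process:

Compare 7 vs 1: take 1 from right. Merged: [1]
Compare 7 vs 5: take 5 from right. Merged: [1, 5]
Compare 7 vs 11: take 7 from left. Merged: [1, 5, 7]
Compare 12 vs 11: take 11 from right. Merged: [1, 5, 7, 11]
Compare 12 vs 11: take 11 from right. Merged: [1, 5, 7, 11, 11]
Append remaining from left: [12, 17, 20]. Merged: [1, 5, 7, 11, 11, 12, 17, 20]

Final merged array: [1, 5, 7, 11, 11, 12, 17, 20]
Total comparisons: 5

The merged array is [1, 5, 7, 11, 11, 12, 17, 20], requiring 5 comparisons. The merge step runs in O(n) time where n is the total number of elements.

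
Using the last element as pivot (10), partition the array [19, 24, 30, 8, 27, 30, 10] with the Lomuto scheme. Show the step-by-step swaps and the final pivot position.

Lomuto partition with pivot = 10:

Initial array: [19, 24, 30, 8, 27, 30, 10]

arr[0]=19 > 10: no swap
arr[1]=24 > 10: no swap
arr[2]=30 > 10: no swap
arr[3]=8 <= 10: swap with position 0, array becomes [8, 24, 30, 19, 27, 30, 10]
arr[4]=27 > 10: no swap
arr[5]=30 > 10: no swap

Place pivot at position 1: [8, 10, 30, 19, 27, 30, 24]
Pivot position: 1

After partitioning with pivot 10, the array becomes [8, 10, 30, 19, 27, 30, 24]. The pivot is placed at index 1. All elements to the left of the pivot are <= 10, and all elements to the right are > 10.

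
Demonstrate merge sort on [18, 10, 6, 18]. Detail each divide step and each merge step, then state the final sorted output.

Merge sort trace:

Split: [18, 10, 6, 18] -> [18, 10] and [6, 18]
  Split: [18, 10] -> [18] and [10]
  Merge: [18] + [10] -> [10, 18]
  Split: [6, 18] -> [6] and [18]
  Merge: [6] + [18] -> [6, 18]
Merge: [10, 18] + [6, 18] -> [6, 10, 18, 18]

Final sorted array: [6, 10, 18, 18]

The merge sort proceeds by recursively splitting the array and merging sorted halves.
After all merges, the sorted array is [6, 10, 18, 18].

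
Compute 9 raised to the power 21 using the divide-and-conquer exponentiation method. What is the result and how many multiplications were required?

Computing 9^21 by squaring (build up from 9^1; each line after the first costs one multiplication):

9^1 = 9
9^2 = (9^1)^2 = 9^2 = 81
9^4 = (9^2)^2 = 81^2 = 6561
9^5 = 9 * 9^4 = 9 * 6561 = 59049
9^10 = (9^5)^2 = 59049^2 = 3486784401
9^20 = (9^10)^2 = 3486784401^2 = 12157665459056928801
9^21 = 9 * 9^20 = 9 * 12157665459056928801 = 109418989131512359209

Result: 109418989131512359209
Multiplications needed: 6 (6 lines after 9^1)

9^21 = 109418989131512359209. Using exponentiation by squaring, this requires 6 multiplications. The key idea: if the exponent is even, square the half-power; if odd, multiply by the base once.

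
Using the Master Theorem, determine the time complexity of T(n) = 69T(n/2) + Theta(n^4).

Master Theorem for T(n) = 69T(n/2) + O(n^4):

a = 69, b = 2, c = 4
log_b(a) = log_2(69) = 6.1085

Case 1: c = 4 < log_2(69) = 6.1085
T(n) = O(n^(log_2 69))

For T(n) = 69T(n/2) + O(n^4): log_2(69) = 6.1085. This is Case 1 of the Master Theorem (c < log_b(a), work dominated by leaves), giving O(n^(log_2 69)).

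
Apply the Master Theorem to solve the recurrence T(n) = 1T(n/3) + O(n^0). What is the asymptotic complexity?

Master Theorem for T(n) = 1T(n/3) + O(n^0):

a = 1, b = 3, c = 0
log_b(a) = log_3(1) = 0.0000

Case 2: c = 0 = log_3(1) = 0.0000
T(n) = O(n^0 log n) = O(log n)

For T(n) = 1T(n/3) + O(n^0): log_3(1) = 0.0000. This is Case 2 of the Master Theorem (c = log_b(a), equal work at all levels), giving O(log n).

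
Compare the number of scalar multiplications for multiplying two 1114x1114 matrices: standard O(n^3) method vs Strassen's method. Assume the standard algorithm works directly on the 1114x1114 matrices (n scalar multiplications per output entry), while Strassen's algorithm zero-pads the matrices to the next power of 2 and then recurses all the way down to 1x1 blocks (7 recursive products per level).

Matrix multiplication for 1114x1114 matrices:

Strassen's algorithm requires power-of-2 dimensions. Pad 1114x1114 to 2048x2048 (next power of 2).

Standard algorithm: 1114^3 = 1382469544 multiplications
Strassen's algorithm: 7^(log2(2048)) = 7^11 = 1977326743 multiplications
Difference: 1382469544 - 1977326743 = -594857199 (Strassen uses MORE here due to padding overhead — for small or just-over-power-of-2 n, padding can outweigh the per-level savings)

Standard: 1382469544 multiplications (1114^3). Strassen: 1977326743 multiplications (7^11, after padding to 2048x2048). Strassen reduces 8 recursive multiplications to 7 at each level.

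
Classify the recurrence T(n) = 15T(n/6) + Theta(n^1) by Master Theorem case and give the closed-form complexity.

Master Theorem for T(n) = 15T(n/6) + O(n^1):

a = 15, b = 6, c = 1
log_b(a) = log_6(15) = 1.5114

Case 1: c = 1 < log_6(15) = 1.5114
T(n) = O(n^(log_6 15))

For T(n) = 15T(n/6) + O(n^1): log_6(15) = 1.5114. This is Case 1 of the Master Theorem (c < log_b(a), work dominated by leaves), giving O(n^(log_6 15)).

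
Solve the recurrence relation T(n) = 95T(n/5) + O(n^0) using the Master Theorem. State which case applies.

Master Theorem for T(n) = 95T(n/5) + O(n^0):

a = 95, b = 5, c = 0
log_b(a) = log_5(95) = 2.8295

Case 1: c = 0 < log_5(95) = 2.8295
T(n) = O(n^(log_5 95))

For T(n) = 95T(n/5) + O(n^0): log_5(95) = 2.8295. This is Case 1 of the Master Theorem (c < log_b(a), work dominated by leaves), giving O(n^(log_5 95)).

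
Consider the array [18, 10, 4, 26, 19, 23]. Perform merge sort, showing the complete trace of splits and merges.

Merge sort trace:

Split: [18, 10, 4, 26, 19, 23] -> [18, 10, 4] and [26, 19, 23]
  Split: [18, 10, 4] -> [18] and [10, 4]
    Split: [10, 4] -> [10] and [4]
    Merge: [10] + [4] -> [4, 10]
  Merge: [18] + [4, 10] -> [4, 10, 18]
  Split: [26, 19, 23] -> [26] and [19, 23]
    Split: [19, 23] -> [19] and [23]
    Merge: [19] + [23] -> [19, 23]
  Merge: [26] + [19, 23] -> [19, 23, 26]
Merge: [4, 10, 18] + [19, 23, 26] -> [4, 10, 18, 19, 23, 26]

Final sorted array: [4, 10, 18, 19, 23, 26]

The merge sort proceeds by recursively splitting the array and merging sorted halves.
After all merges, the sorted array is [4, 10, 18, 19, 23, 26].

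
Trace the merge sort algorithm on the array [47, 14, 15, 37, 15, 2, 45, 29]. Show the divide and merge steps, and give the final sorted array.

Merge sort trace:

Split: [47, 14, 15, 37, 15, 2, 45, 29] -> [47, 14, 15, 37] and [15, 2, 45, 29]
  Split: [47, 14, 15, 37] -> [47, 14] and [15, 37]
    Split: [47, 14] -> [47] and [14]
    Merge: [47] + [14] -> [14, 47]
    Split: [15, 37] -> [15] and [37]
    Merge: [15] + [37] -> [15, 37]
  Merge: [14, 47] + [15, 37] -> [14, 15, 37, 47]
  Split: [15, 2, 45, 29] -> [15, 2] and [45, 29]
    Split: [15, 2] -> [15] and [2]
    Merge: [15] + [2] -> [2, 15]
    Split: [45, 29] -> [45] and [29]
    Merge: [45] + [29] -> [29, 45]
  Merge: [2, 15] + [29, 45] -> [2, 15, 29, 45]
Merge: [14, 15, 37, 47] + [2, 15, 29, 45] -> [2, 14, 15, 15, 29, 37, 45, 47]

Final sorted array: [2, 14, 15, 15, 29, 37, 45, 47]

The merge sort proceeds by recursively splitting the array and merging sorted halves.
After all merges, the sorted array is [2, 14, 15, 15, 29, 37, 45, 47].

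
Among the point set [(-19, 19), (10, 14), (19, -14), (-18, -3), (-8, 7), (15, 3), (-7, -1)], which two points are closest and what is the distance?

Computing all pairwise distances among 7 points:

d((-19, 19), (10, 14)) = 29.4279
d((-19, 19), (19, -14)) = 50.3289
d((-19, 19), (-18, -3)) = 22.0227
d((-19, 19), (-8, 7)) = 16.2788
d((-19, 19), (15, 3)) = 37.5766
d((-19, 19), (-7, -1)) = 23.3238
d((10, 14), (19, -14)) = 29.4109
d((10, 14), (-18, -3)) = 32.7567
d((10, 14), (-8, 7)) = 19.3132
d((10, 14), (15, 3)) = 12.083
d((10, 14), (-7, -1)) = 22.6716
d((19, -14), (-18, -3)) = 38.6005
d((19, -14), (-8, 7)) = 34.2053
d((19, -14), (15, 3)) = 17.4642
d((19, -14), (-7, -1)) = 29.0689
d((-18, -3), (-8, 7)) = 14.1421
d((-18, -3), (15, 3)) = 33.541
d((-18, -3), (-7, -1)) = 11.1803
d((-8, 7), (15, 3)) = 23.3452
d((-8, 7), (-7, -1)) = 8.0623 <-- minimum
d((15, 3), (-7, -1)) = 22.3607

Closest pair: (-8, 7) and (-7, -1) with distance 8.0623

The closest pair is (-8, 7) and (-7, -1) with Euclidean distance 8.0623. For 7 points, brute-force pairwise comparison is shown above. For large n, the divide-and-conquer algorithm (sort by x, recurse on halves, check the dividing strip) achieves O(n log n).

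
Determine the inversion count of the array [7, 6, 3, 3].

Finding inversions in [7, 6, 3, 3]:

(0, 1): arr[0]=7 > arr[1]=6
(0, 2): arr[0]=7 > arr[2]=3
(0, 3): arr[0]=7 > arr[3]=3
(1, 2): arr[1]=6 > arr[2]=3
(1, 3): arr[1]=6 > arr[3]=3

Total inversions: 5

The array has 5 inversion(s): (0,1), (0,2), (0,3), (1,2), (1,3). Each pair (i,j) satisfies i < j and arr[i] > arr[j].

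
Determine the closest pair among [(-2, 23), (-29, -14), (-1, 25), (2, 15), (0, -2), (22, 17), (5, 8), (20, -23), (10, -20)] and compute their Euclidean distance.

Computing all pairwise distances among 9 points:

d((-2, 23), (-29, -14)) = 45.8039
d((-2, 23), (-1, 25)) = 2.2361 <-- minimum
d((-2, 23), (2, 15)) = 8.9443
d((-2, 23), (0, -2)) = 25.0799
d((-2, 23), (22, 17)) = 24.7386
d((-2, 23), (5, 8)) = 16.5529
d((-2, 23), (20, -23)) = 50.9902
d((-2, 23), (10, -20)) = 44.643
d((-29, -14), (-1, 25)) = 48.0104
d((-29, -14), (2, 15)) = 42.45
d((-29, -14), (0, -2)) = 31.3847
d((-29, -14), (22, 17)) = 59.6825
d((-29, -14), (5, 8)) = 40.4969
d((-29, -14), (20, -23)) = 49.8197
d((-29, -14), (10, -20)) = 39.4588
d((-1, 25), (2, 15)) = 10.4403
d((-1, 25), (0, -2)) = 27.0185
d((-1, 25), (22, 17)) = 24.3516
d((-1, 25), (5, 8)) = 18.0278
d((-1, 25), (20, -23)) = 52.3927
d((-1, 25), (10, -20)) = 46.3249
d((2, 15), (0, -2)) = 17.1172
d((2, 15), (22, 17)) = 20.0998
d((2, 15), (5, 8)) = 7.6158
d((2, 15), (20, -23)) = 42.0476
d((2, 15), (10, -20)) = 35.9026
d((0, -2), (22, 17)) = 29.0689
d((0, -2), (5, 8)) = 11.1803
d((0, -2), (20, -23)) = 29.0
d((0, -2), (10, -20)) = 20.5913
d((22, 17), (5, 8)) = 19.2354
d((22, 17), (20, -23)) = 40.05
d((22, 17), (10, -20)) = 38.8973
d((5, 8), (20, -23)) = 34.4384
d((5, 8), (10, -20)) = 28.4429
d((20, -23), (10, -20)) = 10.4403

Closest pair: (-2, 23) and (-1, 25) with distance 2.2361

The closest pair is (-2, 23) and (-1, 25) with Euclidean distance 2.2361. For 9 points, brute-force pairwise comparison is shown above. For large n, the divide-and-conquer algorithm (sort by x, recurse on halves, check the dividing strip) achieves O(n log n).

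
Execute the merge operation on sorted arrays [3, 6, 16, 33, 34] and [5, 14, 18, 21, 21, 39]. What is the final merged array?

Merging process:

Compare 3 vs 5: take 3 from left. Merged: [3]
Compare 6 vs 5: take 5 from right. Merged: [3, 5]
Compare 6 vs 14: take 6 from left. Merged: [3, 5, 6]
Compare 16 vs 14: take 14 from right. Merged: [3, 5, 6, 14]
Compare 16 vs 18: take 16 from left. Merged: [3, 5, 6, 14, 16]
Compare 33 vs 18: take 18 from right. Merged: [3, 5, 6, 14, 16, 18]
Compare 33 vs 21: take 21 from right. Merged: [3, 5, 6, 14, 16, 18, 21]
Compare 33 vs 21: take 21 from right. Merged: [3, 5, 6, 14, 16, 18, 21, 21]
Compare 33 vs 39: take 33 from left. Merged: [3, 5, 6, 14, 16, 18, 21, 21, 33]
Compare 34 vs 39: take 34 from left. Merged: [3, 5, 6, 14, 16, 18, 21, 21, 33, 34]
Append remaining from right: [39]. Merged: [3, 5, 6, 14, 16, 18, 21, 21, 33, 34, 39]

Final merged array: [3, 5, 6, 14, 16, 18, 21, 21, 33, 34, 39]
Total comparisons: 10

The merged array is [3, 5, 6, 14, 16, 18, 21, 21, 33, 34, 39], requiring 10 comparisons. The merge step runs in O(n) time where n is the total number of elements.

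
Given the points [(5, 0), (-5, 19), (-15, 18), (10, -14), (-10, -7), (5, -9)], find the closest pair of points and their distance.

Computing all pairwise distances among 6 points:

d((5, 0), (-5, 19)) = 21.4709
d((5, 0), (-15, 18)) = 26.9072
d((5, 0), (10, -14)) = 14.8661
d((5, 0), (-10, -7)) = 16.5529
d((5, 0), (5, -9)) = 9.0
d((-5, 19), (-15, 18)) = 10.0499
d((-5, 19), (10, -14)) = 36.2491
d((-5, 19), (-10, -7)) = 26.4764
d((-5, 19), (5, -9)) = 29.7321
d((-15, 18), (10, -14)) = 40.6079
d((-15, 18), (-10, -7)) = 25.4951
d((-15, 18), (5, -9)) = 33.6006
d((10, -14), (-10, -7)) = 21.1896
d((10, -14), (5, -9)) = 7.0711 <-- minimum
d((-10, -7), (5, -9)) = 15.1327

Closest pair: (10, -14) and (5, -9) with distance 7.0711

The closest pair is (10, -14) and (5, -9) with Euclidean distance 7.0711. For 6 points, brute-force pairwise comparison is shown above. For large n, the divide-and-conquer algorithm (sort by x, recurse on halves, check the dividing strip) achieves O(n log n).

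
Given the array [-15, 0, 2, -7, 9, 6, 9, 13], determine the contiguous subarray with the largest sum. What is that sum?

Using Kadane's algorithm on [-15, 0, 2, -7, 9, 6, 9, 13]:

Scanning through the array:
Position 1 (value 0): max_ending_here = 0, max_so_far = 0
Position 2 (value 2): max_ending_here = 2, max_so_far = 2
Position 3 (value -7): max_ending_here = -5, max_so_far = 2
Position 4 (value 9): max_ending_here = 9, max_so_far = 9
Position 5 (value 6): max_ending_here = 15, max_so_far = 15
Position 6 (value 9): max_ending_here = 24, max_so_far = 24
Position 7 (value 13): max_ending_here = 37, max_so_far = 37

Maximum subarray: [9, 6, 9, 13]
Maximum sum: 37

The maximum subarray is [9, 6, 9, 13] with sum 37. This subarray runs from index 4 to index 7.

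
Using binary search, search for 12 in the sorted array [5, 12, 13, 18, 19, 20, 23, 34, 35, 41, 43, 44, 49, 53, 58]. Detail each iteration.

Binary search for 12 in [5, 12, 13, 18, 19, 20, 23, 34, 35, 41, 43, 44, 49, 53, 58]:

lo=0, hi=14, mid=7, arr[mid]=34 -> 34 > 12, search left half
lo=0, hi=6, mid=3, arr[mid]=18 -> 18 > 12, search left half
lo=0, hi=2, mid=1, arr[mid]=12 -> Found target at index 1!

Binary search finds 12 at index 1 after 3 comparisons. The search repeatedly halves the search space by comparing with the middle element.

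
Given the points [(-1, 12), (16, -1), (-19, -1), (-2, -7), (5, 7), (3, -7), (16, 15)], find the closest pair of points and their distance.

Computing all pairwise distances among 7 points:

d((-1, 12), (16, -1)) = 21.4009
d((-1, 12), (-19, -1)) = 22.2036
d((-1, 12), (-2, -7)) = 19.0263
d((-1, 12), (5, 7)) = 7.8102
d((-1, 12), (3, -7)) = 19.4165
d((-1, 12), (16, 15)) = 17.2627
d((16, -1), (-19, -1)) = 35.0
d((16, -1), (-2, -7)) = 18.9737
d((16, -1), (5, 7)) = 13.6015
d((16, -1), (3, -7)) = 14.3178
d((16, -1), (16, 15)) = 16.0
d((-19, -1), (-2, -7)) = 18.0278
d((-19, -1), (5, 7)) = 25.2982
d((-19, -1), (3, -7)) = 22.8035
d((-19, -1), (16, 15)) = 38.4838
d((-2, -7), (5, 7)) = 15.6525
d((-2, -7), (3, -7)) = 5.0 <-- minimum
d((-2, -7), (16, 15)) = 28.4253
d((5, 7), (3, -7)) = 14.1421
d((5, 7), (16, 15)) = 13.6015
d((3, -7), (16, 15)) = 25.5539

Closest pair: (-2, -7) and (3, -7) with distance 5.0

The closest pair is (-2, -7) and (3, -7) with Euclidean distance 5.0. For 7 points, brute-force pairwise comparison is shown above. For large n, the divide-and-conquer algorithm (sort by x, recurse on halves, check the dividing strip) achieves O(n log n).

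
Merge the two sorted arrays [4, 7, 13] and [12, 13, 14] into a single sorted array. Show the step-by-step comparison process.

Merging process:

Compare 4 vs 12: take 4 from left. Merged: [4]
Compare 7 vs 12: take 7 from left. Merged: [4, 7]
Compare 13 vs 12: take 12 from right. Merged: [4, 7, 12]
Compare 13 vs 13: take 13 from left. Merged: [4, 7, 12, 13]
Append remaining from right: [13, 14]. Merged: [4, 7, 12, 13, 13, 14]

Final merged array: [4, 7, 12, 13, 13, 14]
Total comparisons: 4

The merged array is [4, 7, 12, 13, 13, 14], requiring 4 comparisons. The merge step runs in O(n) time where n is the total number of elements.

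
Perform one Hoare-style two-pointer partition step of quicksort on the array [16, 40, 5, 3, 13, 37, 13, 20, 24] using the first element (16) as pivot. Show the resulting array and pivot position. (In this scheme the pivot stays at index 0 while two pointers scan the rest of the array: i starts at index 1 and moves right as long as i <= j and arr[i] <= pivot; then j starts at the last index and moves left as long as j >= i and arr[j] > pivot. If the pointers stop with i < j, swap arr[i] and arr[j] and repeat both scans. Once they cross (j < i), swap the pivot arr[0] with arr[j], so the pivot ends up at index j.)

Hoare-style two-pointer partition with pivot = 16:

Initial array: [16, 40, 5, 3, 13, 37, 13, 20, 24]

Pointers start at i = 1, j = 8.
i stops at index 1 (arr[1]=40 > 16), j stops at index 6 (arr[6]=13 <= 16): swap arr[1] and arr[6], array becomes [16, 13, 5, 3, 13, 37, 40, 20, 24]
i ends at 5, j ends at 4: the pointers have crossed (j < i), so scanning stops.

Swap pivot arr[0] with arr[4] to place pivot at position 4: [13, 13, 5, 3, 16, 37, 40, 20, 24]
Pivot position: 4

After partitioning with pivot 16, the array becomes [13, 13, 5, 3, 16, 37, 40, 20, 24]. The pivot is placed at index 4. All elements to the left of the pivot are <= 16, and all elements to the right are > 16.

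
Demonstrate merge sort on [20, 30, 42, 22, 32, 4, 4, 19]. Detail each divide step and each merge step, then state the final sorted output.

Merge sort trace:

Split: [20, 30, 42, 22, 32, 4, 4, 19] -> [20, 30, 42, 22] and [32, 4, 4, 19]
  Split: [20, 30, 42, 22] -> [20, 30] and [42, 22]
    Split: [20, 30] -> [20] and [30]
    Merge: [20] + [30] -> [20, 30]
    Split: [42, 22] -> [42] and [22]
    Merge: [42] + [22] -> [22, 42]
  Merge: [20, 30] + [22, 42] -> [20, 22, 30, 42]
  Split: [32, 4, 4, 19] -> [32, 4] and [4, 19]
    Split: [32, 4] -> [32] and [4]
    Merge: [32] + [4] -> [4, 32]
    Split: [4, 19] -> [4] and [19]
    Merge: [4] + [19] -> [4, 19]
  Merge: [4, 32] + [4, 19] -> [4, 4, 19, 32]
Merge: [20, 22, 30, 42] + [4, 4, 19, 32] -> [4, 4, 19, 20, 22, 30, 32, 42]

Final sorted array: [4, 4, 19, 20, 22, 30, 32, 42]

The merge sort proceeds by recursively splitting the array and merging sorted halves.
After all merges, the sorted array is [4, 4, 19, 20, 22, 30, 32, 42].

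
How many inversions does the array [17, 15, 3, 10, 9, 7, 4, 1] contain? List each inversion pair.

Finding inversions in [17, 15, 3, 10, 9, 7, 4, 1]:

(0, 1): arr[0]=17 > arr[1]=15
(0, 2): arr[0]=17 > arr[2]=3
(0, 3): arr[0]=17 > arr[3]=10
(0, 4): arr[0]=17 > arr[4]=9
(0, 5): arr[0]=17 > arr[5]=7
(0, 6): arr[0]=17 > arr[6]=4
(0, 7): arr[0]=17 > arr[7]=1
(1, 2): arr[1]=15 > arr[2]=3
(1, 3): arr[1]=15 > arr[3]=10
(1, 4): arr[1]=15 > arr[4]=9
(1, 5): arr[1]=15 > arr[5]=7
(1, 6): arr[1]=15 > arr[6]=4
(1, 7): arr[1]=15 > arr[7]=1
(2, 7): arr[2]=3 > arr[7]=1
(3, 4): arr[3]=10 > arr[4]=9
(3, 5): arr[3]=10 > arr[5]=7
(3, 6): arr[3]=10 > arr[6]=4
(3, 7): arr[3]=10 > arr[7]=1
(4, 5): arr[4]=9 > arr[5]=7
(4, 6): arr[4]=9 > arr[6]=4
(4, 7): arr[4]=9 > arr[7]=1
(5, 6): arr[5]=7 > arr[6]=4
(5, 7): arr[5]=7 > arr[7]=1
(6, 7): arr[6]=4 > arr[7]=1

Total inversions: 24

The array has 24 inversion(s): (0,1), (0,2), (0,3), (0,4), (0,5), (0,6), (0,7), (1,2), (1,3), (1,4), (1,5), (1,6), (1,7), (2,7), (3,4), (3,5), (3,6), (3,7), (4,5), (4,6), (4,7), (5,6), (5,7), (6,7). Each pair (i,j) satisfies i < j and arr[i] > arr[j].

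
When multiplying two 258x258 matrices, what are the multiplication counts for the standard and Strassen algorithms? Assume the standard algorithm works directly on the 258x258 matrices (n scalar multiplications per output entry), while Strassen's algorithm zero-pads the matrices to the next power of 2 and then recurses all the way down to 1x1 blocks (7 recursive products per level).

Matrix multiplication for 258x258 matrices:

Strassen's algorithm requires power-of-2 dimensions. Pad 258x258 to 512x512 (next power of 2).

Standard algorithm: 258^3 = 17173512 multiplications
Strassen's algorithm: 7^(log2(512)) = 7^9 = 40353607 multiplications
Difference: 17173512 - 40353607 = -23180095 (Strassen uses MORE here due to padding overhead — for small or just-over-power-of-2 n, padding can outweigh the per-level savings)

Standard: 17173512 multiplications (258^3). Strassen: 40353607 multiplications (7^9, after padding to 512x512). Strassen reduces 8 recursive multiplications to 7 at each level.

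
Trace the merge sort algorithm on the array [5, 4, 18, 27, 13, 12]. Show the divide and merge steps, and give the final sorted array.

Merge sort trace:

Split: [5, 4, 18, 27, 13, 12] -> [5, 4, 18] and [27, 13, 12]
  Split: [5, 4, 18] -> [5] and [4, 18]
    Split: [4, 18] -> [4] and [18]
    Merge: [4] + [18] -> [4, 18]
  Merge: [5] + [4, 18] -> [4, 5, 18]
  Split: [27, 13, 12] -> [27] and [13, 12]
    Split: [13, 12] -> [13] and [12]
    Merge: [13] + [12] -> [12, 13]
  Merge: [27] + [12, 13] -> [12, 13, 27]
Merge: [4, 5, 18] + [12, 13, 27] -> [4, 5, 12, 13, 18, 27]

Final sorted array: [4, 5, 12, 13, 18, 27]

The merge sort proceeds by recursively splitting the array and merging sorted halves.
After all merges, the sorted array is [4, 5, 12, 13, 18, 27].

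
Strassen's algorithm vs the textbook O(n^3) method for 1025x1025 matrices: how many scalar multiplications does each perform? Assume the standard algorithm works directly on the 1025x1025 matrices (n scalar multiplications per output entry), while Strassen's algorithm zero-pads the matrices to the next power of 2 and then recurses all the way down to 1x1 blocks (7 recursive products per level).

Matrix multiplication for 1025x1025 matrices:

Strassen's algorithm requires power-of-2 dimensions. Pad 1025x1025 to 2048x2048 (next power of 2).

Standard algorithm: 1025^3 = 1076890625 multiplications
Strassen's algorithm: 7^(log2(2048)) = 7^11 = 1977326743 multiplications
Difference: 1076890625 - 1977326743 = -900436118 (Strassen uses MORE here due to padding overhead — for small or just-over-power-of-2 n, padding can outweigh the per-level savings)

Standard: 1076890625 multiplications (1025^3). Strassen: 1977326743 multiplications (7^11, after padding to 2048x2048). Strassen reduces 8 recursive multiplications to 7 at each level.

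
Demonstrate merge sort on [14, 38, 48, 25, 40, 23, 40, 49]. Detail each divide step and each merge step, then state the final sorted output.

Merge sort trace:

Split: [14, 38, 48, 25, 40, 23, 40, 49] -> [14, 38, 48, 25] and [40, 23, 40, 49]
  Split: [14, 38, 48, 25] -> [14, 38] and [48, 25]
    Split: [14, 38] -> [14] and [38]
    Merge: [14] + [38] -> [14, 38]
    Split: [48, 25] -> [48] and [25]
    Merge: [48] + [25] -> [25, 48]
  Merge: [14, 38] + [25, 48] -> [14, 25, 38, 48]
  Split: [40, 23, 40, 49] -> [40, 23] and [40, 49]
    Split: [40, 23] -> [40] and [23]
    Merge: [40] + [23] -> [23, 40]
    Split: [40, 49] -> [40] and [49]
    Merge: [40] + [49] -> [40, 49]
  Merge: [23, 40] + [40, 49] -> [23, 40, 40, 49]
Merge: [14, 25, 38, 48] + [23, 40, 40, 49] -> [14, 23, 25, 38, 40, 40, 48, 49]

Final sorted array: [14, 23, 25, 38, 40, 40, 48, 49]

The merge sort proceeds by recursively splitting the array and merging sorted halves.
After all merges, the sorted array is [14, 23, 25, 38, 40, 40, 48, 49].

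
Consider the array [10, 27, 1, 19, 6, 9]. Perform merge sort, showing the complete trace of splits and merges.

Merge sort trace:

Split: [10, 27, 1, 19, 6, 9] -> [10, 27, 1] and [19, 6, 9]
  Split: [10, 27, 1] -> [10] and [27, 1]
    Split: [27, 1] -> [27] and [1]
    Merge: [27] + [1] -> [1, 27]
  Merge: [10] + [1, 27] -> [1, 10, 27]
  Split: [19, 6, 9] -> [19] and [6, 9]
    Split: [6, 9] -> [6] and [9]
    Merge: [6] + [9] -> [6, 9]
  Merge: [19] + [6, 9] -> [6, 9, 19]
Merge: [1, 10, 27] + [6, 9, 19] -> [1, 6, 9, 10, 19, 27]

Final sorted array: [1, 6, 9, 10, 19, 27]

The merge sort proceeds by recursively splitting the array and merging sorted halves.
After all merges, the sorted array is [1, 6, 9, 10, 19, 27].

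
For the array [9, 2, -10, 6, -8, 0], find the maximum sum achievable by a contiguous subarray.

Using Kadane's algorithm on [9, 2, -10, 6, -8, 0]:

Scanning through the array:
Position 1 (value 2): max_ending_here = 11, max_so_far = 11
Position 2 (value -10): max_ending_here = 1, max_so_far = 11
Position 3 (value 6): max_ending_here = 7, max_so_far = 11
Position 4 (value -8): max_ending_here = -1, max_so_far = 11
Position 5 (value 0): max_ending_here = 0, max_so_far = 11

Maximum subarray: [9, 2]
Maximum sum: 11

The maximum subarray is [9, 2] with sum 11. This subarray runs from index 0 to index 1.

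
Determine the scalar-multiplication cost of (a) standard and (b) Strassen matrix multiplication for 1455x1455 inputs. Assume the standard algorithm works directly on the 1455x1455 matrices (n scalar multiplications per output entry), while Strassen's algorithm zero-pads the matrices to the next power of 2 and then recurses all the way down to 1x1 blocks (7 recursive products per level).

Matrix multiplication for 1455x1455 matrices:

Strassen's algorithm requires power-of-2 dimensions. Pad 1455x1455 to 2048x2048 (next power of 2).

Standard algorithm: 1455^3 = 3080271375 multiplications
Strassen's algorithm: 7^(log2(2048)) = 7^11 = 1977326743 multiplications
Savings: 3080271375 - 1977326743 = 1102944632 multiplications

Standard: 3080271375 multiplications (1455^3). Strassen: 1977326743 multiplications (7^11, after padding to 2048x2048). Strassen reduces 8 recursive multiplications to 7 at each level.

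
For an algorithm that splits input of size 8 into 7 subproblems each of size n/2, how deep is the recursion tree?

For divide and conquer with division factor 2:

Problem sizes at each level:
Level 0: 8
Level 1: 4
Level 2: 2
Level 3: 1

The root is level 0 and the size-1 base case is level 3 (the tree spans levels 0 through 3, i.e. 4 levels counting the root), so the depth is the number of divisions: log_2(8) = 3

The recursion tree depth is log_2(8) = 3. At each level, the problem size is divided by 2, so it takes 3 divisions to reduce to a base case of size 1. The algorithm makes 7 recursive calls at each level.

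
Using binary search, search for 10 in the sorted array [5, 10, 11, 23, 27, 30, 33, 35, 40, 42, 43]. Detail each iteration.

Binary search for 10 in [5, 10, 11, 23, 27, 30, 33, 35, 40, 42, 43]:

lo=0, hi=10, mid=5, arr[mid]=30 -> 30 > 10, search left half
lo=0, hi=4, mid=2, arr[mid]=11 -> 11 > 10, search left half
lo=0, hi=1, mid=0, arr[mid]=5 -> 5 < 10, search right half
lo=1, hi=1, mid=1, arr[mid]=10 -> Found target at index 1!

Binary search finds 10 at index 1 after 4 comparisons. The search repeatedly halves the search space by comparing with the middle element.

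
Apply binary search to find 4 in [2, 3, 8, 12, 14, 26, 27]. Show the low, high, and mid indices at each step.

Binary search for 4 in [2, 3, 8, 12, 14, 26, 27]:

lo=0, hi=6, mid=3, arr[mid]=12 -> 12 > 4, search left half
lo=0, hi=2, mid=1, arr[mid]=3 -> 3 < 4, search right half
lo=2, hi=2, mid=2, arr[mid]=8 -> 8 > 4, search left half
lo=2 > hi=1, target 4 not found

Binary search determines that 4 is not in the array after 3 comparisons. The search space was exhausted without finding the target.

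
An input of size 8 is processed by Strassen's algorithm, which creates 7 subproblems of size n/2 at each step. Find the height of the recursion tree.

For divide and conquer with division factor 2:

Problem sizes at each level:
Level 0: 8
Level 1: 4
Level 2: 2
Level 3: 1

The root is level 0 and the size-1 base case is level 3 (the tree spans levels 0 through 3, i.e. 4 levels counting the root), so the depth is the number of divisions: log_2(8) = 3

The recursion tree depth is log_2(8) = 3. At each level, the problem size is divided by 2, so it takes 3 divisions to reduce to a base case of size 1. The algorithm makes 7 recursive calls at each level.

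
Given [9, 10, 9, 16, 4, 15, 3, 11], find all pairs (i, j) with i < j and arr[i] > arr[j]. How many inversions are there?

Finding inversions in [9, 10, 9, 16, 4, 15, 3, 11]:

(0, 4): arr[0]=9 > arr[4]=4
(0, 6): arr[0]=9 > arr[6]=3
(1, 2): arr[1]=10 > arr[2]=9
(1, 4): arr[1]=10 > arr[4]=4
(1, 6): arr[1]=10 > arr[6]=3
(2, 4): arr[2]=9 > arr[4]=4
(2, 6): arr[2]=9 > arr[6]=3
(3, 4): arr[3]=16 > arr[4]=4
(3, 5): arr[3]=16 > arr[5]=15
(3, 6): arr[3]=16 > arr[6]=3
(3, 7): arr[3]=16 > arr[7]=11
(4, 6): arr[4]=4 > arr[6]=3
(5, 6): arr[5]=15 > arr[6]=3
(5, 7): arr[5]=15 > arr[7]=11

Total inversions: 14

The array has 14 inversion(s): (0,4), (0,6), (1,2), (1,4), (1,6), (2,4), (2,6), (3,4), (3,5), (3,6), (3,7), (4,6), (5,6), (5,7). Each pair (i,j) satisfies i < j and arr[i] > arr[j].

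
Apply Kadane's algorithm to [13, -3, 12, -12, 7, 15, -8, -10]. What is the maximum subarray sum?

Using Kadane's algorithm on [13, -3, 12, -12, 7, 15, -8, -10]:

Scanning through the array:
Position 1 (value -3): max_ending_here = 10, max_so_far = 13
Position 2 (value 12): max_ending_here = 22, max_so_far = 22
Position 3 (value -12): max_ending_here = 10, max_so_far = 22
Position 4 (value 7): max_ending_here = 17, max_so_far = 22
Position 5 (value 15): max_ending_here = 32, max_so_far = 32
Position 6 (value -8): max_ending_here = 24, max_so_far = 32
Position 7 (value -10): max_ending_here = 14, max_so_far = 32

Maximum subarray: [13, -3, 12, -12, 7, 15]
Maximum sum: 32

The maximum subarray is [13, -3, 12, -12, 7, 15] with sum 32. This subarray runs from index 0 to index 5.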